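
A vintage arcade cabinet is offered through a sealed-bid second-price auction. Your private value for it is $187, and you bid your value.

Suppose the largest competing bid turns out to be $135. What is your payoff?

Your bid $187 exceeds the highest competing bid $135, so you win.
In a second-price auction the winner pays the second-highest bid, $135.
Payoff = value − price = $187 − $135 = $52.

$52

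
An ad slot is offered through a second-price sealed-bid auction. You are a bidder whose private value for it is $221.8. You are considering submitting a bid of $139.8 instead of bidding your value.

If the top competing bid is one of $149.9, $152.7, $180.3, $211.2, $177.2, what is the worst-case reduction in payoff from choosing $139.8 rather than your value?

$149.9: truthful gives $71.9, deviation gives $0 → loss $71.9.
$152.7: truthful gives $69.1, deviation gives $0 → loss $69.1.
$180.3: truthful gives $41.5, deviation gives $0 → loss $41.5.
$211.2: truthful gives $10.6, deviation gives $0 → loss $10.6.
$177.2: truthful gives $44.6, deviation gives $0 → loss $44.6.
Maximum loss: $71.9.

$71.9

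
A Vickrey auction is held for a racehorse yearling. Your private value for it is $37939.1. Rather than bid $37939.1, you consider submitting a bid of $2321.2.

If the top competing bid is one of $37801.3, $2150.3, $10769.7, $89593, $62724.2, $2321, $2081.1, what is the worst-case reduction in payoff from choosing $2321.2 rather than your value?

$27169.4

$37801.3: truthful gives $137.8, deviation gives $0 → loss $137.8.
$2150.3: same outcome either way → loss $0.
$10769.7: truthful gives $27169.4, deviation gives $0 → loss $27169.4.
$89593: same outcome either way → loss $0.
$62724.2: same outcome either way → loss $0.
$2321: same outcome either way → loss $0.
$2081.1: same outcome either way → loss $0.
Maximum loss: $27169.4.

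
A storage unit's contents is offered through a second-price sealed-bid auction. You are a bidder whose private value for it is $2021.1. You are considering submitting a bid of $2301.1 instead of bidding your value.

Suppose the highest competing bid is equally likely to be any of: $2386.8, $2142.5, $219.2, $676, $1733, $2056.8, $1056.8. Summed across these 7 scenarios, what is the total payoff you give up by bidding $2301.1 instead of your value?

$157.1

The deviation costs you only when the competing bid falls strictly between $2021.1 and $2301.1; elsewhere both bids give the same outcome.
$2386.8: outcomes coincide → loss $0.
$2142.5: truthful payoff $0, deviation payoff −$121.4 → loss $121.4.
$219.2: outcomes coincide → loss $0.
$676: outcomes coincide → loss $0.
$1733: outcomes coincide → loss $0.
$2056.8: truthful payoff $0, deviation payoff −$35.7 → loss $35.7.
$1056.8: outcomes coincide → loss $0.
Total loss = $121.4 + $35.7 = $157.1.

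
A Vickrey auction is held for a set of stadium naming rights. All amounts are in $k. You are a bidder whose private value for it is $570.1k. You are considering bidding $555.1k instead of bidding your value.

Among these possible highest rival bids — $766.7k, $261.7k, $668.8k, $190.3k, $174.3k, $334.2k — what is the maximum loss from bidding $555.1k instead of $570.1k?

$766.7k: same outcome either way → loss $0k.
$261.7k: same outcome either way → loss $0k.
$668.8k: same outcome either way → loss $0k.
$190.3k: same outcome either way → loss $0k.
$174.3k: same outcome either way → loss $0k.
$334.2k: same outcome either way → loss $0k.
Maximum loss: $0k.

$0k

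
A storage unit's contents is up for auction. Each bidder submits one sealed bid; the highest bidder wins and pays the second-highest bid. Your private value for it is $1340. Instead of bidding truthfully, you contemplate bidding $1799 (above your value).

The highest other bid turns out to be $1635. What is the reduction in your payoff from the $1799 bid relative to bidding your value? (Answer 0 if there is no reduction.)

$295

Bidding your value $1340: you lose (since $1340 < $1635). Payoff $0.
Bidding $1799: you win and pay $1635. Payoff $1340 − $1635 = −$295.
The competing bid $1635 lies between your value and your inflated bid, so overbidding wins an item priced above your value.
Loss from deviating = $0 − (−$295) = $295.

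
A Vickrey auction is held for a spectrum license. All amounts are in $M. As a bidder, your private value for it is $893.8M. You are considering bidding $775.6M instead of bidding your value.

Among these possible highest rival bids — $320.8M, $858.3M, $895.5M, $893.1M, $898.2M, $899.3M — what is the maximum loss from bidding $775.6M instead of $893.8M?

$35.5M

$320.8M: same outcome either way → loss $0M.
$858.3M: truthful gives $35.5M, deviation gives $0M → loss $35.5M.
$895.5M: same outcome either way → loss $0M.
$893.1M: truthful gives $0.7M, deviation gives $0M → loss $0.7M.
$898.2M: same outcome either way → loss $0M.
$899.3M: same outcome either way → loss $0M.
Maximum loss: $35.5M.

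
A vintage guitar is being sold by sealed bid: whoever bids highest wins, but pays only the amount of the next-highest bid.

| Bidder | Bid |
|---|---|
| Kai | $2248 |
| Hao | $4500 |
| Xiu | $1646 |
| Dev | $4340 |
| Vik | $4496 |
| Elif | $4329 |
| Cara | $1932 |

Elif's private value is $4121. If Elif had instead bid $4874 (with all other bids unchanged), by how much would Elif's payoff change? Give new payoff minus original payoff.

−$379

The highest bid among the other bidders is $4500; Elif's bid doesn't change that.
Original bid $4329: Elif is not highest (top rival bid is $4500); payoff $0.
Alternative bid $4874: Elif is highest, pays the top rival bid $4500; payoff $4121 − $4500 = −$379.
Change in payoff = −$379 − ($0) = −$379.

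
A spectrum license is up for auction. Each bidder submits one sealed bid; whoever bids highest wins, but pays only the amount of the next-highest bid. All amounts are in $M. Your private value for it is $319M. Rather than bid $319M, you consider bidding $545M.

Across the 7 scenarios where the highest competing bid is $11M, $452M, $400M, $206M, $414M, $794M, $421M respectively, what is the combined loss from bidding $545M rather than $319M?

$411M

The deviation costs you only when the competing bid falls strictly between $319M and $545M; elsewhere both bids give the same outcome.
$11M: outcomes coincide → loss $0M.
$452M: truthful payoff $0M, deviation payoff −$133M → loss $133M.
$400M: truthful payoff $0M, deviation payoff −$81M → loss $81M.
$206M: outcomes coincide → loss $0M.
$414M: truthful payoff $0M, deviation payoff −$95M → loss $95M.
$794M: outcomes coincide → loss $0M.
$421M: truthful payoff $0M, deviation payoff −$102M → loss $102M.
Total loss = $133M + $81M + $95M + $102M = $411M.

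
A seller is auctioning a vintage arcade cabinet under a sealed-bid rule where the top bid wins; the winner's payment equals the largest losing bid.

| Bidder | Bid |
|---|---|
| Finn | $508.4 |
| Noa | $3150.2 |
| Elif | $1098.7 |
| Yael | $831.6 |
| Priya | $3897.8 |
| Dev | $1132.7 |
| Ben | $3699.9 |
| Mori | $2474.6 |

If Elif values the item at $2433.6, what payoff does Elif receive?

$0

Highest bid: Priya at $3897.8, so Priya wins.
Second-highest bid: Ben at $3699.9 — that is the price the winner pays.
Elif did not win, so Elif pays nothing and receives nothing: payoff $0.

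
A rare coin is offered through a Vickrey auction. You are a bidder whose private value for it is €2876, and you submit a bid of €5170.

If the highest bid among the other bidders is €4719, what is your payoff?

−€1843

Your bid €5170 exceeds the highest competing bid €4719, so you win.
In a second-price auction the winner pays the second-highest bid, €4719.
Payoff = value − price = €2876 − €4719 = −€1843.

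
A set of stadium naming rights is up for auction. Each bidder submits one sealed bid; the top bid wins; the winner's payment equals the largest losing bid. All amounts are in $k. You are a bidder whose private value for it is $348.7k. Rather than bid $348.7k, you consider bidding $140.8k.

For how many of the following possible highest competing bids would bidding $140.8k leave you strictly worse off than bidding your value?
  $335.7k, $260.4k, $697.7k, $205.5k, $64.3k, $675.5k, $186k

4

The deviation hurts exactly when the highest competing bid lies strictly between $140.8k and $348.7k — underbidding then forfeits a profitable win.
$335.7k: inside the interval → strictly worse (loss $13k).
$260.4k: inside the interval → strictly worse (loss $88.3k).
$697.7k: above both → same outcome either way.
$205.5k: inside the interval → strictly worse (loss $143.2k).
$64.3k: below both → same outcome either way.
$675.5k: above both → same outcome either way.
$186k: inside the interval → strictly worse (loss $162.7k).
Count: 4.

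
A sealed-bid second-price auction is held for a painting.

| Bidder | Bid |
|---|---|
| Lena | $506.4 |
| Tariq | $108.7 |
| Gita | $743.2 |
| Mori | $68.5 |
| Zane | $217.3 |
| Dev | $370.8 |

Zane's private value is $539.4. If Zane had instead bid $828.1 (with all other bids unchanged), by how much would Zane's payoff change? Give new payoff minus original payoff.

The highest bid among the other bidders is $743.2; Zane's bid doesn't change that.
Original bid $217.3: Zane is not highest (top rival bid is $743.2); payoff $0.
Alternative bid $828.1: Zane is highest, pays the top rival bid $743.2; payoff $539.4 − $743.2 = −$203.8.
Change in payoff = −$203.8 − ($0) = −$203.8.

−$203.8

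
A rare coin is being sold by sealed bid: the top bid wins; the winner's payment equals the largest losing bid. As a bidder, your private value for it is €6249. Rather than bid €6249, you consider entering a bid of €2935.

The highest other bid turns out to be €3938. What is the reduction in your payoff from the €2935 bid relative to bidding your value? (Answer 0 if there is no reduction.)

Bidding your value €6249: you win (since €6249 > €3938) and pay €3938. Payoff €2311.
Bidding €2935: you lose. Payoff €0.
The competing bid €3938 lies between your shaded bid and your value, so underbidding forfeits an item you could have won at a profitable price.
Loss from deviating = €2311 − (€0) = €2311.

€2311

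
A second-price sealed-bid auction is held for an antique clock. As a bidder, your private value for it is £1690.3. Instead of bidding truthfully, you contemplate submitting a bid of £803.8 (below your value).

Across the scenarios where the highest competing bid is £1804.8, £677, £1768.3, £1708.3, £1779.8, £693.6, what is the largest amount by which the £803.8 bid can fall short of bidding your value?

£0

£1804.8: same outcome either way → loss £0.
£677: same outcome either way → loss £0.
£1768.3: same outcome either way → loss £0.
£1708.3: same outcome either way → loss £0.
£1779.8: same outcome either way → loss £0.
£693.6: same outcome either way → loss £0.
Maximum loss: £0.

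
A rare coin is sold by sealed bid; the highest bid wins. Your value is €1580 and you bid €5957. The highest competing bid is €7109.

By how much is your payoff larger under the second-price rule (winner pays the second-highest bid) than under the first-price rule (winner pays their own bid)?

€0

Your bid €5957 is below €7109, so you lose under either rule.
Payoff is €0 in both cases; difference = €0.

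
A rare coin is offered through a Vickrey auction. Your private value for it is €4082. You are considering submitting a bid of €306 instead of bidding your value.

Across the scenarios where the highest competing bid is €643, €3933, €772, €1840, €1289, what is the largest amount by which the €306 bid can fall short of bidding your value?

€3439

€643: truthful gives €3439, deviation gives €0 → loss €3439.
€3933: truthful gives €149, deviation gives €0 → loss €149.
€772: truthful gives €3310, deviation gives €0 → loss €3310.
€1840: truthful gives €2242, deviation gives €0 → loss €2242.
€1289: truthful gives €2793, deviation gives €0 → loss €2793.
Maximum loss: €3439.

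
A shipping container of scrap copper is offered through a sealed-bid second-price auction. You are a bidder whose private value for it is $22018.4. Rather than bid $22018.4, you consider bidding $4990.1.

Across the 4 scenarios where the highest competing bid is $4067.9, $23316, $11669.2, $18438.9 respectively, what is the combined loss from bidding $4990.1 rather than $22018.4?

$13928.7

The deviation costs you only when the competing bid falls strictly between $4990.1 and $22018.4; elsewhere both bids give the same outcome.
$4067.9: outcomes coincide → loss $0.
$23316: outcomes coincide → loss $0.
$11669.2: truthful payoff $10349.2, deviation payoff $0 → loss $10349.2.
$18438.9: truthful payoff $3579.5, deviation payoff $0 → loss $3579.5.
Total loss = $10349.2 + $3579.5 = $13928.7.
In a second-price auction your bid sets only whether you win, not what you pay, so bidding your true value is weakly dominant.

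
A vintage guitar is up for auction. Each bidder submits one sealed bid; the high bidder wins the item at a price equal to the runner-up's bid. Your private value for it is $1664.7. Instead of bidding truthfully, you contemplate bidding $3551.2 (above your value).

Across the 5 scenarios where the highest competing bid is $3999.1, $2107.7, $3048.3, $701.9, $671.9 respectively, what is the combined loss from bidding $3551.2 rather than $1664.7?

$1826.6

The deviation costs you only when the competing bid falls strictly between $1664.7 and $3551.2; elsewhere both bids give the same outcome.
$3999.1: outcomes coincide → loss $0.
$2107.7: truthful payoff $0, deviation payoff −$443 → loss $443.
$3048.3: truthful payoff $0, deviation payoff −$1383.6 → loss $1383.6.
$701.9: outcomes coincide → loss $0.
$671.9: outcomes coincide → loss $0.
Total loss = $443 + $1383.6 = $1826.6.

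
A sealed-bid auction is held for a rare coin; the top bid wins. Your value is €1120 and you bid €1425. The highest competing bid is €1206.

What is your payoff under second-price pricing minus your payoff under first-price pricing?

You have the highest bid, so you win under either rule.
Second-price: pay €1206 → payoff −€86.
First-price: pay your own bid €1425 → payoff −€305.
Difference = −€86 − (−€305) = €219.

€219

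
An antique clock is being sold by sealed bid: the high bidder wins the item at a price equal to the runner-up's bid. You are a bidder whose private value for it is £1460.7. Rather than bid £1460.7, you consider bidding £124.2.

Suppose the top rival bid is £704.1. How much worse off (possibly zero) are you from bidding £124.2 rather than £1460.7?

£756.6

Bidding your value £1460.7: you win (since £1460.7 > £704.1) and pay £704.1. Payoff £756.6.
Bidding £124.2: you lose. Payoff £0.
The competing bid £704.1 lies between your shaded bid and your value, so underbidding forfeits an item you could have won at a profitable price.
Loss from deviating = £756.6 − (£0) = £756.6.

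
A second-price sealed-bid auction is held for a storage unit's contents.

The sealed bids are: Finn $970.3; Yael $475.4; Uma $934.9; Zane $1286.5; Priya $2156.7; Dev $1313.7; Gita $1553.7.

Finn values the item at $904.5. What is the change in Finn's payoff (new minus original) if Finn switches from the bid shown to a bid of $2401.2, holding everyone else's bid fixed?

−$1252.2

The highest bid among the other bidders is $2156.7; Finn's bid doesn't change that.
Original bid $970.3: Finn is not highest (top rival bid is $2156.7); payoff $0.
Alternative bid $2401.2: Finn is highest, pays the top rival bid $2156.7; payoff $904.5 − $2156.7 = −$1252.2.
Change in payoff = −$1252.2 − ($0) = −$1252.2.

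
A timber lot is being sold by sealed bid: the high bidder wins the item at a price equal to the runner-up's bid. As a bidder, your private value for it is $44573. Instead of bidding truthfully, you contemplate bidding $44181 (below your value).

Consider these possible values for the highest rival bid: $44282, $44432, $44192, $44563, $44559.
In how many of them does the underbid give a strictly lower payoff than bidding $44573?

The deviation hurts exactly when the highest competing bid lies strictly between $44181 and $44573 — underbidding then forfeits a profitable win.
$44282: inside the interval → strictly worse (loss $291).
$44432: inside the interval → strictly worse (loss $141).
$44192: inside the interval → strictly worse (loss $381).
$44563: inside the interval → strictly worse (loss $10).
$44559: inside the interval → strictly worse (loss $14).
Count: 5.

5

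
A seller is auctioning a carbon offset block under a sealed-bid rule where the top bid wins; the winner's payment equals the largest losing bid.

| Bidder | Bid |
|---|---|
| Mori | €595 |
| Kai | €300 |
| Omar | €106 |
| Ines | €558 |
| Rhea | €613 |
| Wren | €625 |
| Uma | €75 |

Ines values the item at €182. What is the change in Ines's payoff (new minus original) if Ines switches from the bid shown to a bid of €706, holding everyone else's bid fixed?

−€443

The highest bid among the other bidders is €625; Ines's bid doesn't change that.
Original bid €558: Ines is not highest (top rival bid is €625); payoff €0.
Alternative bid €706: Ines is highest, pays the top rival bid €625; payoff €182 − €625 = −€443.
Change in payoff = −€443 − (€0) = −€443.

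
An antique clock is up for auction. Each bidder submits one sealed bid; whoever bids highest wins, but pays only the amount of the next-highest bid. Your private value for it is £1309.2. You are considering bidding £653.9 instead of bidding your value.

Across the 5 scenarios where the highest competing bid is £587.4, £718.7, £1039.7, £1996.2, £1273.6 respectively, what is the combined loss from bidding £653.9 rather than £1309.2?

The deviation costs you only when the competing bid falls strictly between £653.9 and £1309.2; elsewhere both bids give the same outcome.
£587.4: outcomes coincide → loss £0.
£718.7: truthful payoff £590.5, deviation payoff £0 → loss £590.5.
£1039.7: truthful payoff £269.5, deviation payoff £0 → loss £269.5.
£1996.2: outcomes coincide → loss £0.
£1273.6: truthful payoff £35.6, deviation payoff £0 → loss £35.6.
Total loss = £590.5 + £269.5 + £35.6 = £895.6.
Truthful bidding weakly dominates here: raising your bid can only win items priced above your value, and lowering it can only forfeit items priced below.

£895.6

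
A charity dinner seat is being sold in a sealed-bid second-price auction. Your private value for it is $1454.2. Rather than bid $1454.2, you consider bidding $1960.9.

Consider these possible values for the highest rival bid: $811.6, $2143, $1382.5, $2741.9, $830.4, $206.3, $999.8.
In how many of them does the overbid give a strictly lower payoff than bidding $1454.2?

0

The deviation hurts exactly when the highest competing bid lies strictly between $1454.2 and $1960.9 — overbidding then wins at a price above your value.
$811.6: below both → same outcome either way.
$2143: above both → same outcome either way.
$1382.5: below both → same outcome either way.
$2741.9: above both → same outcome either way.
$830.4: below both → same outcome either way.
$206.3: below both → same outcome either way.
$999.8: below both → same outcome either way.
Count: 0.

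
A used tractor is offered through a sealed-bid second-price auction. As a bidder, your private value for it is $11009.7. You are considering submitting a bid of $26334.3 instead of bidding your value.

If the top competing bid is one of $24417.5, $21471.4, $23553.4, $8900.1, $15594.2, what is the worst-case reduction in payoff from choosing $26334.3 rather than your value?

$13407.8

$24417.5: truthful gives $0, deviation gives −$13407.8 → loss $13407.8.
$21471.4: truthful gives $0, deviation gives −$10461.7 → loss $10461.7.
$23553.4: truthful gives $0, deviation gives −$12543.7 → loss $12543.7.
$8900.1: same outcome either way → loss $0.
$15594.2: truthful gives $0, deviation gives −$4584.5 → loss $4584.5.
Maximum loss: $13407.8.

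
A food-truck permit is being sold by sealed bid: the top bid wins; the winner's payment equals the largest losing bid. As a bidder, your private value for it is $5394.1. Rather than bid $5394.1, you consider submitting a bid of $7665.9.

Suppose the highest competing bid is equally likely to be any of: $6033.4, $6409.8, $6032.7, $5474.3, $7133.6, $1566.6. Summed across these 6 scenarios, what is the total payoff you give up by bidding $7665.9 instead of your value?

The deviation costs you only when the competing bid falls strictly between $5394.1 and $7665.9; elsewhere both bids give the same outcome.
$6033.4: truthful payoff $0, deviation payoff −$639.3 → loss $639.3.
$6409.8: truthful payoff $0, deviation payoff −$1015.7 → loss $1015.7.
$6032.7: truthful payoff $0, deviation payoff −$638.6 → loss $638.6.
$5474.3: truthful payoff $0, deviation payoff −$80.2 → loss $80.2.
$7133.6: truthful payoff $0, deviation payoff −$1739.5 → loss $1739.5.
$1566.6: outcomes coincide → loss $0.
Total loss = $639.3 + $1015.7 + $638.6 + $80.2 + $1739.5 = $4113.3.

$4113.3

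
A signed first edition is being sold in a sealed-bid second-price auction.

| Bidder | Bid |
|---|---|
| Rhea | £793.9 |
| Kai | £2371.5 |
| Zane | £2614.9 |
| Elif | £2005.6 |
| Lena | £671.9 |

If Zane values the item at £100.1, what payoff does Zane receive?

−£2271.4

Highest bid: Zane at £2614.9, so Zane wins.
Second-highest bid: Kai at £2371.5 — that is the price the winner pays.
Zane's payoff = value − price = £100.1 − £2371.5 = −£2271.4.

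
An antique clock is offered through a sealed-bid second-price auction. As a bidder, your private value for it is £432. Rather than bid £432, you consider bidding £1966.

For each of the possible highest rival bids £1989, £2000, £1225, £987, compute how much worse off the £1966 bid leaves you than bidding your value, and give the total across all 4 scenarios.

The deviation costs you only when the competing bid falls strictly between £432 and £1966; elsewhere both bids give the same outcome.
£1989: outcomes coincide → loss £0.
£2000: outcomes coincide → loss £0.
£1225: truthful payoff £0, deviation payoff −£793 → loss £793.
£987: truthful payoff £0, deviation payoff −£555 → loss £555.
Total loss = £793 + £555 = £1348.
Because the price is fixed by the runner-up's bid, deviating from your value can only change a good outcome into a bad one — never the reverse.

£1348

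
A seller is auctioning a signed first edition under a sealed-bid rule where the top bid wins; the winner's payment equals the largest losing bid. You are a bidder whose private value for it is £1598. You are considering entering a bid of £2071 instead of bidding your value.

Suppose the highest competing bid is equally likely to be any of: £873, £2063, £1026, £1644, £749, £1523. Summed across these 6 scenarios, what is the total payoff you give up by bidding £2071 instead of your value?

£511

The deviation costs you only when the competing bid falls strictly between £1598 and £2071; elsewhere both bids give the same outcome.
£873: outcomes coincide → loss £0.
£2063: truthful payoff £0, deviation payoff −£465 → loss £465.
£1026: outcomes coincide → loss £0.
£1644: truthful payoff £0, deviation payoff −£46 → loss £46.
£749: outcomes coincide → loss £0.
£1523: outcomes coincide → loss £0.
Total loss = £465 + £46 = £511.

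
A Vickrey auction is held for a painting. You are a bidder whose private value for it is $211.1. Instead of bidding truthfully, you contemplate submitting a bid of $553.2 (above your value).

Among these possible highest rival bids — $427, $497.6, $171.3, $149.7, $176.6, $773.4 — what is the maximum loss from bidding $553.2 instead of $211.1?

$427: truthful gives $0, deviation gives −$215.9 → loss $215.9.
$497.6: truthful gives $0, deviation gives −$286.5 → loss $286.5.
$171.3: same outcome either way → loss $0.
$149.7: same outcome either way → loss $0.
$176.6: same outcome either way → loss $0.
$773.4: same outcome either way → loss $0.
Maximum loss: $286.5.

$286.5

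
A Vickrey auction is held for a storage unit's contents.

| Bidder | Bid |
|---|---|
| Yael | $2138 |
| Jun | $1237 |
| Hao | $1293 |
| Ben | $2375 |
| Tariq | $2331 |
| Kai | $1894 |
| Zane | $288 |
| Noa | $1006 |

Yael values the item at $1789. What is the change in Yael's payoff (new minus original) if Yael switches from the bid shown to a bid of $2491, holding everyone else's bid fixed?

The highest bid among the other bidders is $2375; Yael's bid doesn't change that.
Original bid $2138: Yael is not highest (top rival bid is $2375); payoff $0.
Alternative bid $2491: Yael is highest, pays the top rival bid $2375; payoff $1789 − $2375 = −$586.
Change in payoff = −$586 − ($0) = −$586.

−$586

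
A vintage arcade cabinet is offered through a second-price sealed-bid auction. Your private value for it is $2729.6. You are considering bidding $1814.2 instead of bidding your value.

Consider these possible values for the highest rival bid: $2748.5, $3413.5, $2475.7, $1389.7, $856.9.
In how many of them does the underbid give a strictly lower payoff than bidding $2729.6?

1

The deviation hurts exactly when the highest competing bid lies strictly between $1814.2 and $2729.6 — underbidding then forfeits a profitable win.
$2748.5: above both → same outcome either way.
$3413.5: above both → same outcome either way.
$2475.7: inside the interval → strictly worse (loss $253.9).
$1389.7: below both → same outcome either way.
$856.9: below both → same outcome either way.
Count: 1.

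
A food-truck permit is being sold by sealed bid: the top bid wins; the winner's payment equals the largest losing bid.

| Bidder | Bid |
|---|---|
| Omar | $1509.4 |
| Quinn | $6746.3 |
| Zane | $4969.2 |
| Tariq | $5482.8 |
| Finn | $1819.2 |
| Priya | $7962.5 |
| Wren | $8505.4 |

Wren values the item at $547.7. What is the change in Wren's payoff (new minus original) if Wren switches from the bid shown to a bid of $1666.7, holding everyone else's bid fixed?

$7414.8

The highest bid among the other bidders is $7962.5; Wren's bid doesn't change that.
Original bid $8505.4: Wren is highest, pays the top rival bid $7962.5; payoff $547.7 − $7962.5 = −$7414.8.
Alternative bid $1666.7: Wren is not highest (top rival bid is $7962.5); payoff $0.
Change in payoff = $0 − (−$7414.8) = $7414.8.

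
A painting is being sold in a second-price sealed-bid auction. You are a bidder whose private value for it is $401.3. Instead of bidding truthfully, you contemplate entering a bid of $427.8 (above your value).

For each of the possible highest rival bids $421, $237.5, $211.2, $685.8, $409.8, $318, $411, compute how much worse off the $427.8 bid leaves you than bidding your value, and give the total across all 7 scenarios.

The deviation costs you only when the competing bid falls strictly between $401.3 and $427.8; elsewhere both bids give the same outcome.
$421: truthful payoff $0, deviation payoff −$19.7 → loss $19.7.
$237.5: outcomes coincide → loss $0.
$211.2: outcomes coincide → loss $0.
$685.8: outcomes coincide → loss $0.
$409.8: truthful payoff $0, deviation payoff −$8.5 → loss $8.5.
$318: outcomes coincide → loss $0.
$411: truthful payoff $0, deviation payoff −$9.7 → loss $9.7.
Total loss = $19.7 + $8.5 + $9.7 = $37.9.
In a second-price auction your bid sets only whether you win, not what you pay, so bidding your true value is weakly dominant.

$37.9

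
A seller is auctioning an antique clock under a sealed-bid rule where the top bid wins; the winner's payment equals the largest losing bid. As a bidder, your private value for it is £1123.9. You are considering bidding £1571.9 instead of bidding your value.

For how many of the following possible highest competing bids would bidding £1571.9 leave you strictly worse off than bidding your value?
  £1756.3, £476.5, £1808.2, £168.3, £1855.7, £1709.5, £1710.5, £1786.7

The deviation hurts exactly when the highest competing bid lies strictly between £1123.9 and £1571.9 — overbidding then wins at a price above your value.
£1756.3: above both → same outcome either way.
£476.5: below both → same outcome either way.
£1808.2: above both → same outcome either way.
£168.3: below both → same outcome either way.
£1855.7: above both → same outcome either way.
£1709.5: above both → same outcome either way.
£1710.5: above both → same outcome either way.
£1786.7: above both → same outcome either way.
Count: 0.

0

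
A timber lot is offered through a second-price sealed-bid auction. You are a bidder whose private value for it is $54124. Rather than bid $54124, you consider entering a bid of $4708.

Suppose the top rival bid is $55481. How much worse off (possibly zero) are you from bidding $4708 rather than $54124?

Bidding your value $54124: you lose (since $54124 < $55481). Payoff $0.
Bidding $4708: you lose. Payoff $0.
Difference = $0 − $0 = $0; both bids lead to the same outcome because the competing bid is above both your value and your alternative bid.

$0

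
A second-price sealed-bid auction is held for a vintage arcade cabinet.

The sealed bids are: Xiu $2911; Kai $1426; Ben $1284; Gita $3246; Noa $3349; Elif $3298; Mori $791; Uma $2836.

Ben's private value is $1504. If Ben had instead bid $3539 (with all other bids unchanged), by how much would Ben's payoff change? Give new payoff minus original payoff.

The highest bid among the other bidders is $3349; Ben's bid doesn't change that.
Original bid $1284: Ben is not highest (top rival bid is $3349); payoff $0.
Alternative bid $3539: Ben is highest, pays the top rival bid $3349; payoff $1504 − $3349 = −$1845.
Change in payoff = −$1845 − ($0) = −$1845.

−$1845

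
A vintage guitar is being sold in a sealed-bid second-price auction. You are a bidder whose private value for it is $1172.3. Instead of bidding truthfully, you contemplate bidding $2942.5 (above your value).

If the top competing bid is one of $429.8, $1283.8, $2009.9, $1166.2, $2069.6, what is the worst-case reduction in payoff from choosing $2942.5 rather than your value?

$429.8: same outcome either way → loss $0.
$1283.8: truthful gives $0, deviation gives −$111.5 → loss $111.5.
$2009.9: truthful gives $0, deviation gives −$837.6 → loss $837.6.
$1166.2: same outcome either way → loss $0.
$2069.6: truthful gives $0, deviation gives −$897.3 → loss $897.3.
Maximum loss: $897.3.

$897.3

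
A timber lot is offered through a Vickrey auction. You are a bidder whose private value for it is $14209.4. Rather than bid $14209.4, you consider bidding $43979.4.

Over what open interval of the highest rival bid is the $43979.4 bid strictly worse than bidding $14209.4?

($14209.4, $43979.4)

If the competing bid is below $14209.4, both bids win at the same price — no difference.
If it is above $43979.4, both bids lose — no difference.
If it lies strictly between $14209.4 and $43979.4, bidding your value loses (payoff 0) while bidding $43979.4 wins at a price above your value (payoff negative).
So the deviation strictly hurts on the open interval ($14209.4, $43979.4).
Truthful bidding weakly dominates here: raising your bid can only win items priced above your value, and lowering it can only forfeit items priced below.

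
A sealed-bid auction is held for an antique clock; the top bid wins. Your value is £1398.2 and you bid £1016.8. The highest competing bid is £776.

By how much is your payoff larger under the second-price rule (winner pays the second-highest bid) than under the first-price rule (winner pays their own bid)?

£240.8

You have the highest bid, so you win under either rule.
Second-price: pay £776 → payoff £622.2.
First-price: pay your own bid £1016.8 → payoff £381.4.
Difference = £622.2 − (£381.4) = £240.8.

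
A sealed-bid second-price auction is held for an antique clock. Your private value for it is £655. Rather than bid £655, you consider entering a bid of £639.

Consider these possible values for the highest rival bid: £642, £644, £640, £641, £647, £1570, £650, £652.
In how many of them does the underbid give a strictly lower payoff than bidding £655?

7

The deviation hurts exactly when the highest competing bid lies strictly between £639 and £655 — underbidding then forfeits a profitable win.
£642: inside the interval → strictly worse (loss £13).
£644: inside the interval → strictly worse (loss £11).
£640: inside the interval → strictly worse (loss £15).
£641: inside the interval → strictly worse (loss £14).
£647: inside the interval → strictly worse (loss £8).
£1570: above both → same outcome either way.
£650: inside the interval → strictly worse (loss £5).
£652: inside the interval → strictly worse (loss £3).
Count: 7.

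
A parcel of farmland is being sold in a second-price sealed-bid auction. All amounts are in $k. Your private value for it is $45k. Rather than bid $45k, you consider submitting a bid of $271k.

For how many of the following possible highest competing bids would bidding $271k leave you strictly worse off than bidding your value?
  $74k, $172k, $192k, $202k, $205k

5

The deviation hurts exactly when the highest competing bid lies strictly between $45k and $271k — overbidding then wins at a price above your value.
$74k: inside the interval → strictly worse (loss $29k).
$172k: inside the interval → strictly worse (loss $127k).
$192k: inside the interval → strictly worse (loss $147k).
$202k: inside the interval → strictly worse (loss $157k).
$205k: inside the interval → strictly worse (loss $160k).
Count: 5.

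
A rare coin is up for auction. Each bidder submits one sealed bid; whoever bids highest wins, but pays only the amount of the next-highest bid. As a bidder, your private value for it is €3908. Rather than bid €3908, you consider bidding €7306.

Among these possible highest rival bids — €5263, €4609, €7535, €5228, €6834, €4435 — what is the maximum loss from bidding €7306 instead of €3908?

€5263: truthful gives €0, deviation gives −€1355 → loss €1355.
€4609: truthful gives €0, deviation gives −€701 → loss €701.
€7535: same outcome either way → loss €0.
€5228: truthful gives €0, deviation gives −€1320 → loss €1320.
€6834: truthful gives €0, deviation gives −€2926 → loss €2926.
€4435: truthful gives €0, deviation gives −€527 → loss €527.
Maximum loss: €2926.

€2926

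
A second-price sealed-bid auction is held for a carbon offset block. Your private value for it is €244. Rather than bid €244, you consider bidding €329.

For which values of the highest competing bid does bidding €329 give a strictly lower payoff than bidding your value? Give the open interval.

If the competing bid is below €244, both bids win at the same price — no difference.
If it is above €329, both bids lose — no difference.
If it lies strictly between €244 and €329, bidding your value loses (payoff 0) while bidding €329 wins at a price above your value (payoff negative).
So the deviation strictly hurts on the open interval (€244, €329).
Because the price is fixed by the runner-up's bid, deviating from your value can only change a good outcome into a bad one — never the reverse.

(€244, €329)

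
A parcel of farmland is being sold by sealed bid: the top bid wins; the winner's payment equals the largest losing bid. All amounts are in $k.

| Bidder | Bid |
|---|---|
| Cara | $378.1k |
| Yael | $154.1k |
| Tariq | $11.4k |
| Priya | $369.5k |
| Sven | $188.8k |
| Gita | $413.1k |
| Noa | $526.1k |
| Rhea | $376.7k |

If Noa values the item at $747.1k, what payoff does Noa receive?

$334k

Highest bid: Noa at $526.1k, so Noa wins.
Second-highest bid: Gita at $413.1k — that is the price the winner pays.
Noa's payoff = value − price = $747.1k − $413.1k = $334k.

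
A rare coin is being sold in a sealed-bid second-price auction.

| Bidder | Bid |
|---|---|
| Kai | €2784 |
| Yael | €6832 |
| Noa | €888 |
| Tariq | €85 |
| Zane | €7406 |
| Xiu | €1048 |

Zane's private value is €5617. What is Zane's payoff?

Highest bid: Zane at €7406, so Zane wins.
Second-highest bid: Yael at €6832 — that is the price the winner pays.
Zane's payoff = value − price = €5617 − €6832 = −€1215.

−€1215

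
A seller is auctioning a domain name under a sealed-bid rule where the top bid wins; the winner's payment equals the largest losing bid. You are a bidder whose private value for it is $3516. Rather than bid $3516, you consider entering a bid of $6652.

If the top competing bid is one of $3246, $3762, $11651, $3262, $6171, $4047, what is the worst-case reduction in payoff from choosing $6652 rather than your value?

$2655

$3246: same outcome either way → loss $0.
$3762: truthful gives $0, deviation gives −$246 → loss $246.
$11651: same outcome either way → loss $0.
$3262: same outcome either way → loss $0.
$6171: truthful gives $0, deviation gives −$2655 → loss $2655.
$4047: truthful gives $0, deviation gives −$531 → loss $531.
Maximum loss: $2655.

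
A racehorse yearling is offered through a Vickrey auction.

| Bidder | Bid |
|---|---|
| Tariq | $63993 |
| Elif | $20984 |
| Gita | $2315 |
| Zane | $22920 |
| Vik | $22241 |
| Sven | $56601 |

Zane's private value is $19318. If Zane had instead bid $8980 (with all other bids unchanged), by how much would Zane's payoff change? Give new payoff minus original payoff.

$0

The highest bid among the other bidders is $63993; Zane's bid doesn't change that.
Original bid $22920: Zane is not highest (top rival bid is $63993); payoff $0.
Alternative bid $8980: Zane is not highest (top rival bid is $63993); payoff $0.
Change in payoff = $0 − ($0) = $0.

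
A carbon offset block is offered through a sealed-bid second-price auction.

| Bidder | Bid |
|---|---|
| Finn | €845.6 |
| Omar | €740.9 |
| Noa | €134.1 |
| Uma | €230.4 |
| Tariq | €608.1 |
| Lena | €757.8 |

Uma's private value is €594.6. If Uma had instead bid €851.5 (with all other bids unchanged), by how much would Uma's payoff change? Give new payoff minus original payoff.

The highest bid among the other bidders is €845.6; Uma's bid doesn't change that.
Original bid €230.4: Uma is not highest (top rival bid is €845.6); payoff €0.
Alternative bid €851.5: Uma is highest, pays the top rival bid €845.6; payoff €594.6 − €845.6 = −€251.
Change in payoff = −€251 − (€0) = −€251.

−€251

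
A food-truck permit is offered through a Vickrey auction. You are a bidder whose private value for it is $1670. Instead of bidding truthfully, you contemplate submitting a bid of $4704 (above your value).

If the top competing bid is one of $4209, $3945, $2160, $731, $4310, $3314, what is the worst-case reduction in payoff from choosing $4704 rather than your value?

$4209: truthful gives $0, deviation gives −$2539 → loss $2539.
$3945: truthful gives $0, deviation gives −$2275 → loss $2275.
$2160: truthful gives $0, deviation gives −$490 → loss $490.
$731: same outcome either way → loss $0.
$4310: truthful gives $0, deviation gives −$2640 → loss $2640.
$3314: truthful gives $0, deviation gives −$1644 → loss $1644.
Maximum loss: $2640.

$2640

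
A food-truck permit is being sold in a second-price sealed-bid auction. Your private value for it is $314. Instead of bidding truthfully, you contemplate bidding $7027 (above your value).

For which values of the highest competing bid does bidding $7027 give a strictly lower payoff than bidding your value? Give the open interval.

If the competing bid is below $314, both bids win at the same price — no difference.
If it is above $7027, both bids lose — no difference.
If it lies strictly between $314 and $7027, bidding your value loses (payoff 0) while bidding $7027 wins at a price above your value (payoff negative).
So the deviation strictly hurts on the open interval ($314, $7027).

($314, $7027)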